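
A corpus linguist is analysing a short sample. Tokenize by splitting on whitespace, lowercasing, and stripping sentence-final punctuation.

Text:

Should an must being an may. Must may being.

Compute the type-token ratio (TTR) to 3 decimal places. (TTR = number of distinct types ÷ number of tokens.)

0.556

N = 9 tokens, V = 5 types.
TTR = V / N = 5 / 9 = 0.556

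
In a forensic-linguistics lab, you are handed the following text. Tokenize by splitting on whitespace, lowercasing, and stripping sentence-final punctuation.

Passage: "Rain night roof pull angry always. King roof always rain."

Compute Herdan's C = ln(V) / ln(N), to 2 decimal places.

N = 10, V = 7.
ln(V) = 1.945910, ln(N) = 2.302585
C = 1.945910 / 2.302585 = 0.85

0.85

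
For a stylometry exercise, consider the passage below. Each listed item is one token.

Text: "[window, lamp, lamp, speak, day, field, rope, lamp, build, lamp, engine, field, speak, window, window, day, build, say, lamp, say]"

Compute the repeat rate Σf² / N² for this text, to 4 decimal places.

Frequencies: lamp:5, window:3, speak:2, day:2, field:2, build:2, say:2, rope:1, engine:1
Σf² = 56; N² = 400
Repeat rate = 56 / 400 = 0.1400

0.1400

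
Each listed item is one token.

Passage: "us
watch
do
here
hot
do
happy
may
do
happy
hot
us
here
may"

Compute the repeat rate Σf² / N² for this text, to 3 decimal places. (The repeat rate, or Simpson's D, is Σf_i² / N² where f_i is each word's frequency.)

0.153

Frequencies: do:3, us:2, here:2, hot:2, happy:2, may:2, watch:1
Σf² = 30; N² = 196
Repeat rate = 30 / 196 = 0.153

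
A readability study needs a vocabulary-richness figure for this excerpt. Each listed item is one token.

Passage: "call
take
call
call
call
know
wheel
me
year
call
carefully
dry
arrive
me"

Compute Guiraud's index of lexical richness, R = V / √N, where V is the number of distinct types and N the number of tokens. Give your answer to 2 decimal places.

2.41

N = 14, V = 9.
√N = 3.741657
R = 9 / 3.741657 = 2.41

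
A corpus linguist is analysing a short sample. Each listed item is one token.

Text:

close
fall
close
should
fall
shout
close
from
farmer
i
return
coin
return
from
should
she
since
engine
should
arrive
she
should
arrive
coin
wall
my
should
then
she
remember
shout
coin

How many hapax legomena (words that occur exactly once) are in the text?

8

Frequencies: should:5, close:3, coin:3, she:3, fall:2, shout:2, from:2, return:2, arrive:2, farmer:1, i:1, since:1, engine:1, wall:1, my:1, then:1, remember:1
Hapax (freq=1): engine, farmer, i, my, remember, since, then, wall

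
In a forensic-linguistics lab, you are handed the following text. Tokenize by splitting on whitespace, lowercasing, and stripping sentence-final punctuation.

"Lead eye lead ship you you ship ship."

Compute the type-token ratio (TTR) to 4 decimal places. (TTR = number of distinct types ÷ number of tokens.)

N = 8 tokens, V = 4 types.
TTR = V / N = 4 / 8 = 0.5000

0.5000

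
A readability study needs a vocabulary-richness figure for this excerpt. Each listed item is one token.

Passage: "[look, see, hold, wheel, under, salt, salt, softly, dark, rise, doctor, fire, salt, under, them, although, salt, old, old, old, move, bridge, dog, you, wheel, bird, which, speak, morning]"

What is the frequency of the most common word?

4

Frequencies: salt:4, old:3, wheel:2, under:2, look:1, see:1, hold:1, softly:1, dark:1, rise:1, doctor:1, fire:1, them:1, although:1, move:1, bridge:1, dog:1, you:1, bird:1, which:1, … (2 more, each freq 1)
Most common: 'salt' with frequency 4.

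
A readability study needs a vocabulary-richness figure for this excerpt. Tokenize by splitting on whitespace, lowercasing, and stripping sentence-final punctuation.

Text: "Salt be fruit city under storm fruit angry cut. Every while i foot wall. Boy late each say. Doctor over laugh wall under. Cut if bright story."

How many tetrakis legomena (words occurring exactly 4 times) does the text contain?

Frequencies: fruit:2, under:2, cut:2, wall:2, salt:1, be:1, city:1, storm:1, angry:1, every:1, while:1, i:1, foot:1, boy:1, late:1, each:1, say:1, doctor:1, over:1, laugh:1, … (3 more, each freq 1)
Words with frequency 4: (none)

0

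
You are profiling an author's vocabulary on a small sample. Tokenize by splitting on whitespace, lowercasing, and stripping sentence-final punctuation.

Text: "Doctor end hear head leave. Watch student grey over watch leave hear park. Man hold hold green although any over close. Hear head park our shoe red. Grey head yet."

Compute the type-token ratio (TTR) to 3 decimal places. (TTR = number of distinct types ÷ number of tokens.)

0.667

N = 30 tokens, V = 20 types.
TTR = V / N = 20 / 30 = 0.667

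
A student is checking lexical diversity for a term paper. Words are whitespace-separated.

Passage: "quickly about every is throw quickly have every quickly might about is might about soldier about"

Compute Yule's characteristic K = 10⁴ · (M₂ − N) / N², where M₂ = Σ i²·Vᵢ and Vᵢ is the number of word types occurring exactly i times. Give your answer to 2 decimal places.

937.50

Frequencies: about:4, quickly:3, every:2, is:2, might:2, throw:1, have:1, soldier:1
N = 16. Frequency spectrum: V_1=3, V_2=3, V_3=1, V_4=1
M₂ = 1²·3 + 2²·3 + 3²·1 + 4²·1 = 40
K = 10000 × (40 − 16) / 16² = 937.50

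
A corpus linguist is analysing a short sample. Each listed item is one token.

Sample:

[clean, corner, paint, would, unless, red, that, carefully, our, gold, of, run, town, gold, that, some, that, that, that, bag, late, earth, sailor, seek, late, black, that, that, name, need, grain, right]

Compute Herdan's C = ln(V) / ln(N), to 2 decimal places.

N = 32, V = 24.
ln(V) = 3.178054, ln(N) = 3.465736
C = 3.178054 / 3.465736 = 0.92

0.92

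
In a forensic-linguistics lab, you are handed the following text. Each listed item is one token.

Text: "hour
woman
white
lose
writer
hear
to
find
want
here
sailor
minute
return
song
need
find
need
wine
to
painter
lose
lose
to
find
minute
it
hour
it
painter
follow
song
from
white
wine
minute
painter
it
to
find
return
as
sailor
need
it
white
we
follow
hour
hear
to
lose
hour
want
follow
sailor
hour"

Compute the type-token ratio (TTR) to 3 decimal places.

N = 56 tokens, V = 22 types.
TTR = V / N = 22 / 56 = 0.393

0.393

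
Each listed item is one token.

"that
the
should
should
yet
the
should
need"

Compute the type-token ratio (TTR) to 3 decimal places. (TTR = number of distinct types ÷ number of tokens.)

N = 8 tokens, V = 5 types.
TTR = V / N = 5 / 8 = 0.625

0.625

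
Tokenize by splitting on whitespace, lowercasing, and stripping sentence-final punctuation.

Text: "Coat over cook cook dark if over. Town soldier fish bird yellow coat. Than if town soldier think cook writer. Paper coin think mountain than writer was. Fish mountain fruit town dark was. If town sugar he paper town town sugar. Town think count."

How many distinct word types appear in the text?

Distinct types: {bird, coat, coin, cook, count, dark, fish, fruit, he, if, mountain, over, paper, soldier, sugar, than, think, town, was, writer, yellow}
V = 21

21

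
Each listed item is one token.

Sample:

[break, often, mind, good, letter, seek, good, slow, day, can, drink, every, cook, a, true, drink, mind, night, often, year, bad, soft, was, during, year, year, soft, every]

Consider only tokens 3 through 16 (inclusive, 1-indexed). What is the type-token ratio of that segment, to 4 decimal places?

Segment tokens 3–16: mind, good, letter, seek, good, slow, day, can, drink, every, cook, a, true, drink
Segment N = 14, segment V = 12.
TTR = 12 / 14 = 0.8571

0.8571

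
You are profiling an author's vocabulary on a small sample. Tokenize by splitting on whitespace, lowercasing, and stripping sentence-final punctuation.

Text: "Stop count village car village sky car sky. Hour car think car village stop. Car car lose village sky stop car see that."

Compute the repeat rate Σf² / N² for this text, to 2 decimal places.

Frequencies: car:7, village:4, stop:3, sky:3, count:1, hour:1, think:1, lose:1, see:1, that:1
Σf² = 89; N² = 529
Repeat rate = 89 / 529 = 0.17

0.17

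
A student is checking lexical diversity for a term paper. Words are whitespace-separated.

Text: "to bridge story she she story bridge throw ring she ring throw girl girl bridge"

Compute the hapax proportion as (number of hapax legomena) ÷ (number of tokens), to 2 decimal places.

Frequencies: bridge:3, she:3, story:2, throw:2, ring:2, girl:2, to:1
Hapax count = 1; token count = 15.
Ratio = 1 / 15 = 0.07

0.07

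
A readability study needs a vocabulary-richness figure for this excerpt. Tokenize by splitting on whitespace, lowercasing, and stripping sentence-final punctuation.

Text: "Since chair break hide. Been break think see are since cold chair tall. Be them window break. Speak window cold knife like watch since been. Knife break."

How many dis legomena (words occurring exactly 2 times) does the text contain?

Frequencies: break:4, since:3, chair:2, been:2, cold:2, window:2, knife:2, hide:1, think:1, see:1, are:1, tall:1, be:1, them:1, speak:1, like:1, watch:1
Words with frequency 2: been, chair, cold, knife, window

5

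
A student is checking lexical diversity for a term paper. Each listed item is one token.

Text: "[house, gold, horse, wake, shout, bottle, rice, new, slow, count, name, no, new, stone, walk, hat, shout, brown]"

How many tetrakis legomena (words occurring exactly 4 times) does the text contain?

Frequencies: shout:2, new:2, house:1, gold:1, horse:1, wake:1, bottle:1, rice:1, slow:1, count:1, name:1, no:1, stone:1, walk:1, hat:1, brown:1
Words with frequency 4: (none)

0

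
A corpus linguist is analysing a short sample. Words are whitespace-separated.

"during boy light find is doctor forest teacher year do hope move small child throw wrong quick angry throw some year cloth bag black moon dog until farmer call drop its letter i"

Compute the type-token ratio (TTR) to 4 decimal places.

0.9394

N = 33 tokens, V = 31 types.
TTR = V / N = 31 / 33 = 0.9394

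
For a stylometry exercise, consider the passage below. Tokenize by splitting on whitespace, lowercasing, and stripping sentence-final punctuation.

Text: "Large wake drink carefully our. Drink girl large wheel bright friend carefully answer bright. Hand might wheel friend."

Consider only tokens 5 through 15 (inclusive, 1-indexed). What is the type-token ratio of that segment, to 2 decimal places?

Segment tokens 5–15: our, drink, girl, large, wheel, bright, friend, carefully, answer, bright, hand
Segment N = 11, segment V = 10.
TTR = 10 / 11 = 0.91

0.91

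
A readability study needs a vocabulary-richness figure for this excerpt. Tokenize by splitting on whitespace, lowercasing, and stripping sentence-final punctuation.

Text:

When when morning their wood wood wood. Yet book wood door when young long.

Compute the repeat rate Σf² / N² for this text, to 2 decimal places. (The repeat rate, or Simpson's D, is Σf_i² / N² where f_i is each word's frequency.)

Frequencies: wood:4, when:3, morning:1, their:1, yet:1, book:1, door:1, young:1, long:1
Σf² = 32; N² = 196
Repeat rate = 32 / 196 = 0.16

0.16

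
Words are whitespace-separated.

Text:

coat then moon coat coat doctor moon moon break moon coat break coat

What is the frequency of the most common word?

5

Frequencies: coat:5, moon:4, break:2, then:1, doctor:1
Most common: 'coat' with frequency 5.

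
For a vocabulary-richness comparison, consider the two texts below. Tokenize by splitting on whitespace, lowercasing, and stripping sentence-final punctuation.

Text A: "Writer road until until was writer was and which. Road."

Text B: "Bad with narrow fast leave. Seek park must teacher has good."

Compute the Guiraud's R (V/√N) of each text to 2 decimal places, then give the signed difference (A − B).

A: V=6, N=10, R=1.90
B: V=11, N=11, R=3.32
Difference = 1.90 − 3.32 = -1.42

-1.42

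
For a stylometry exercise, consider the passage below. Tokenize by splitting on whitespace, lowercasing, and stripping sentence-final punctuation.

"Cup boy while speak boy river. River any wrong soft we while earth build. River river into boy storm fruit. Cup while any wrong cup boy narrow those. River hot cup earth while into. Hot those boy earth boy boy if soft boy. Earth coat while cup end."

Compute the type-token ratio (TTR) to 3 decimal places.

N = 48 tokens, V = 20 types.
TTR = V / N = 20 / 48 = 0.417

0.417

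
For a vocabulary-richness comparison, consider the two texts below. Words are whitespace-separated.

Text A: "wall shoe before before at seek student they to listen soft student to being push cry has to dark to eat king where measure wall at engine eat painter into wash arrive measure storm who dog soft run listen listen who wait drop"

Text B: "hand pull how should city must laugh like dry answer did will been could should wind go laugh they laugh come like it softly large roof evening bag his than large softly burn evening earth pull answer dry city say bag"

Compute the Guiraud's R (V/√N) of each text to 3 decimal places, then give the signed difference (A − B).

0.046

A: V=30, N=43, R=4.575
B: V=29, N=41, R=4.529
Difference = 4.575 − 4.529 = 0.046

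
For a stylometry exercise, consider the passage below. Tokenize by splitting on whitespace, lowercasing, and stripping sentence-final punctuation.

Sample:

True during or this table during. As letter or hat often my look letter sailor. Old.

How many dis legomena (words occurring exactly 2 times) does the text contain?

Frequencies: during:2, or:2, letter:2, true:1, this:1, table:1, as:1, hat:1, often:1, my:1, look:1, sailor:1, old:1
Words with frequency 2: during, letter, or

3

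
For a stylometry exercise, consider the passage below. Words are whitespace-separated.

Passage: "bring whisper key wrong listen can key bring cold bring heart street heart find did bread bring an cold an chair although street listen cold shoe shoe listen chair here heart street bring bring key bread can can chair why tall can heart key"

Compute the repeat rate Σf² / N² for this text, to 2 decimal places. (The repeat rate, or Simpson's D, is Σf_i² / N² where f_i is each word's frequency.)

0.07

Frequencies: bring:6, key:4, can:4, heart:4, listen:3, cold:3, street:3, chair:3, bread:2, an:2, shoe:2, whisper:1, wrong:1, find:1, did:1, although:1, here:1, why:1, tall:1
Σf² = 140; N² = 1936
Repeat rate = 140 / 1936 = 0.07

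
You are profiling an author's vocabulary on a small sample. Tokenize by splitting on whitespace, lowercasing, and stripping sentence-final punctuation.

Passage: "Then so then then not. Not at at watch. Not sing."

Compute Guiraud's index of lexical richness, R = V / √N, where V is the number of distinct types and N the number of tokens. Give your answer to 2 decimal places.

1.81

N = 11, V = 6.
√N = 3.316625
R = 6 / 3.316625 = 1.81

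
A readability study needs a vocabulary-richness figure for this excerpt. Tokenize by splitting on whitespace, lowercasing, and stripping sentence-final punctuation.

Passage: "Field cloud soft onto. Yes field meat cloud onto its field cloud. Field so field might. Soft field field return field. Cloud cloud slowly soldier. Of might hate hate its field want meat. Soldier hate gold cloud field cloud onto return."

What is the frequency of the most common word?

10

Frequencies: field:10, cloud:7, onto:3, hate:3, soft:2, meat:2, its:2, might:2, return:2, soldier:2, yes:1, so:1, slowly:1, of:1, want:1, gold:1
Most common: 'field' with frequency 10.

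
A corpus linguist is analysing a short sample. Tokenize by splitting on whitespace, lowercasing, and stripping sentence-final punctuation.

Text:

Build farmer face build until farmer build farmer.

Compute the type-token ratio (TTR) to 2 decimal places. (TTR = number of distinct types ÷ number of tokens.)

N = 8 tokens, V = 4 types.
TTR = V / N = 4 / 8 = 0.50

0.50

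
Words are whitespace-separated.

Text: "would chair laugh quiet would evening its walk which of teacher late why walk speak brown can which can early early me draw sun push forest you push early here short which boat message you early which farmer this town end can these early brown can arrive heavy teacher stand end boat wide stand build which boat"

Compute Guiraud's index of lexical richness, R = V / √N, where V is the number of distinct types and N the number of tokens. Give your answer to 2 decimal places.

4.77

N = 57, V = 36.
√N = 7.549834
R = 36 / 7.549834 = 4.77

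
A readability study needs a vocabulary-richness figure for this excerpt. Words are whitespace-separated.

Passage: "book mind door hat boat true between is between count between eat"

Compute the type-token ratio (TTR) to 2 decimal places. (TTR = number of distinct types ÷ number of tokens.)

N = 12 tokens, V = 10 types.
TTR = V / N = 10 / 12 = 0.83

0.83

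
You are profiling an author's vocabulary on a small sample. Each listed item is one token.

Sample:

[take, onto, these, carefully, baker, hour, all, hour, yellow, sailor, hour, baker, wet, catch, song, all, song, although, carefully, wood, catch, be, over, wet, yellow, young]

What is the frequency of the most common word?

Frequencies: hour:3, carefully:2, baker:2, all:2, yellow:2, wet:2, catch:2, song:2, take:1, onto:1, these:1, sailor:1, although:1, wood:1, be:1, over:1, young:1
Most common: 'hour' with frequency 3.

3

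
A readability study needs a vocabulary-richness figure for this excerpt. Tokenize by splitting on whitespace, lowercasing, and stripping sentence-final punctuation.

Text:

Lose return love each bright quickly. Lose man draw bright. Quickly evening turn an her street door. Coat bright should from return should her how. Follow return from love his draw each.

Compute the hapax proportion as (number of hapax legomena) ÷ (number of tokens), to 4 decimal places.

Frequencies: return:3, bright:3, lose:2, love:2, each:2, quickly:2, draw:2, her:2, should:2, from:2, man:1, evening:1, turn:1, an:1, street:1, door:1, coat:1, how:1, follow:1, his:1
Hapax count = 10; token count = 32.
Ratio = 10 / 32 = 0.3125

0.3125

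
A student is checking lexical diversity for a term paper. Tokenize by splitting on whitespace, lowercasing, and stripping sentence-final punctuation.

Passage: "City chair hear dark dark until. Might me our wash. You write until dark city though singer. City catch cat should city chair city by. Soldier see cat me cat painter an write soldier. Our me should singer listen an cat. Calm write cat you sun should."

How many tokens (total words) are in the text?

47

Tokens: city, chair, hear, dark, dark, until, might, me, our, wash, you, write, until, dark, city, though, singer, city, catch, cat, should, city, chair, city, by, soldier, see, cat, me, cat, painter, an, write, soldier, our, me, should, singer, listen, an, cat, calm, write, cat, you, sun, should
N = 47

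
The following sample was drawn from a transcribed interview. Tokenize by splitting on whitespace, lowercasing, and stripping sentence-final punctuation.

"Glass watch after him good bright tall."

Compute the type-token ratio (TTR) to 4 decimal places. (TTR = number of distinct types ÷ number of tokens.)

1.0000

N = 7 tokens, V = 7 types.
TTR = V / N = 7 / 7 = 1.0000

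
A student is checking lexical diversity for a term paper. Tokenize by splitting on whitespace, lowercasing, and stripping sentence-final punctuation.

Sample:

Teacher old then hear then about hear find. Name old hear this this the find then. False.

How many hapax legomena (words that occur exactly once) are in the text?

5

Frequencies: then:3, hear:3, old:2, find:2, this:2, teacher:1, about:1, name:1, the:1, false:1
Hapax (freq=1): about, false, name, teacher, the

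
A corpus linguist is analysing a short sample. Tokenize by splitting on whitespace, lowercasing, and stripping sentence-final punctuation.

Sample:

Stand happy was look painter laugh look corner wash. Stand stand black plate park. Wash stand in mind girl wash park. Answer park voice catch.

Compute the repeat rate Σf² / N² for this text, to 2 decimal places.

Frequencies: stand:4, wash:3, park:3, look:2, happy:1, was:1, painter:1, laugh:1, corner:1, black:1, plate:1, in:1, mind:1, girl:1, answer:1, voice:1, catch:1
Σf² = 51; N² = 625
Repeat rate = 51 / 625 = 0.08

0.08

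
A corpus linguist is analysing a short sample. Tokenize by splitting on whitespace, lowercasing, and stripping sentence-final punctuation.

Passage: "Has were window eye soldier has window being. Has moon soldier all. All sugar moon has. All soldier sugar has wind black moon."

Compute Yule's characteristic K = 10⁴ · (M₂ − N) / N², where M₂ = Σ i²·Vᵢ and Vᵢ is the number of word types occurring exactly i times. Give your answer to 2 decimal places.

793.95

Frequencies: has:5, soldier:3, moon:3, all:3, window:2, sugar:2, were:1, eye:1, being:1, wind:1, black:1
N = 23. Frequency spectrum: V_1=5, V_2=2, V_3=3, V_5=1
M₂ = 1²·5 + 2²·2 + 3²·3 + 5²·1 = 65
K = 10000 × (65 − 23) / 23² = 793.95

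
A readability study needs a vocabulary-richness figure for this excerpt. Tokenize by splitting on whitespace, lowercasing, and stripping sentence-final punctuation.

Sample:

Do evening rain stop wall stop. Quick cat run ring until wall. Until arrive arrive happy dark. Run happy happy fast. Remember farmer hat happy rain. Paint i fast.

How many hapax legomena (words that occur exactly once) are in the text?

Frequencies: happy:4, rain:2, stop:2, wall:2, run:2, until:2, arrive:2, fast:2, do:1, evening:1, quick:1, cat:1, ring:1, dark:1, remember:1, farmer:1, hat:1, paint:1, i:1
Hapax (freq=1): cat, dark, do, evening, farmer, hat, i, paint, quick, remember, ring

11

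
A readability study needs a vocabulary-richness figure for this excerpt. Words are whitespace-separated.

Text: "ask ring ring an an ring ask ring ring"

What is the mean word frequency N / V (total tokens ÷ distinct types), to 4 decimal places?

3.0000

N = 9 tokens, V = 3 types.
Mean frequency = N / V = 9 / 3 = 3.0000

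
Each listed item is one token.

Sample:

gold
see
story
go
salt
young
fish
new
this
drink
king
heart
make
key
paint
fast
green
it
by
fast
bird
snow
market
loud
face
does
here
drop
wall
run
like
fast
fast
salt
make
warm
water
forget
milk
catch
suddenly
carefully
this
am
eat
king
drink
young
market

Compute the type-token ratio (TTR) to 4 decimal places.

0.7959

N = 49 tokens, V = 39 types.
TTR = V / N = 39 / 49 = 0.7959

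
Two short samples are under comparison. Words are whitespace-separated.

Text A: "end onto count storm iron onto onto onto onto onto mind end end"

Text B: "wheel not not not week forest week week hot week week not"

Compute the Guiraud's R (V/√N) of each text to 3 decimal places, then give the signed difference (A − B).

A: V=6, N=13, R=1.664
B: V=5, N=12, R=1.443
Difference = 1.664 − 1.443 = 0.221

0.221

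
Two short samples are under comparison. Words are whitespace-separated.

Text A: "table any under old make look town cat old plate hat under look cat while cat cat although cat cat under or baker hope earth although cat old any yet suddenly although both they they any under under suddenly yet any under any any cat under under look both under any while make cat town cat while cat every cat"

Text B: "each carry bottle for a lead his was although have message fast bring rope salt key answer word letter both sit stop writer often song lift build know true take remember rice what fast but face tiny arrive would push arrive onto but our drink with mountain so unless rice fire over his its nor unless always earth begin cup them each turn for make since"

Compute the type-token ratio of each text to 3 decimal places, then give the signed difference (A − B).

TTR(A) = 21/60 = 0.350
TTR(B) = 58/66 = 0.879
Difference = 0.350 − 0.879 = -0.529

-0.529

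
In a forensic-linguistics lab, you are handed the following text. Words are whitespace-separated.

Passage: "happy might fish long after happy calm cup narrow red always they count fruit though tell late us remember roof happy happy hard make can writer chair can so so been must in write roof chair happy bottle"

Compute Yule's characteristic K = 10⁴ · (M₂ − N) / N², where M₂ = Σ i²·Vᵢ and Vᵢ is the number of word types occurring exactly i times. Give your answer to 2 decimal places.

193.91

Frequencies: happy:5, roof:2, can:2, chair:2, so:2, might:1, fish:1, long:1, after:1, calm:1, cup:1, narrow:1, red:1, always:1, they:1, count:1, fruit:1, though:1, tell:1, late:1, … (10 more, each freq 1)
N = 38. Frequency spectrum: V_1=25, V_2=4, V_5=1
M₂ = 1²·25 + 2²·4 + 5²·1 = 66
K = 10000 × (66 − 38) / 38² = 193.91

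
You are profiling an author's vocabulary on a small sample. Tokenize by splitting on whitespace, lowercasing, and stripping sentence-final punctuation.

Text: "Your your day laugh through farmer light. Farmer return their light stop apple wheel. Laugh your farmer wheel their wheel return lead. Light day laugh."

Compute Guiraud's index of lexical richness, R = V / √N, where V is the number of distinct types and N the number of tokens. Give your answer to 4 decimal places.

N = 25, V = 12.
√N = 5.000000
R = 12 / 5.000000 = 2.4000

2.4000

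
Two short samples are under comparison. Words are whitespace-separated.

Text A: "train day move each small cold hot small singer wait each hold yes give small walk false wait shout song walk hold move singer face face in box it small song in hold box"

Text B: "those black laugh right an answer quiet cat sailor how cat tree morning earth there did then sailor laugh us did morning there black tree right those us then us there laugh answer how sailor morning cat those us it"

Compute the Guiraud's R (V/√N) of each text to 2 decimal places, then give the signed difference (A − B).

0.58

A: V=20, N=34, R=3.43
B: V=18, N=40, R=2.85
Difference = 3.43 − 2.85 = 0.58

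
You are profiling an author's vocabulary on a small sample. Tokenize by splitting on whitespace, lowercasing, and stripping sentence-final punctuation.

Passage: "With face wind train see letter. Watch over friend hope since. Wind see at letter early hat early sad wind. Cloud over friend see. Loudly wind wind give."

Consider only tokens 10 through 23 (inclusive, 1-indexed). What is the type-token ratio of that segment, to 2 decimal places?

0.86

Segment tokens 10–23: hope, since, wind, see, at, letter, early, hat, early, sad, wind, cloud, over, friend
Segment N = 14, segment V = 12.
TTR = 12 / 14 = 0.86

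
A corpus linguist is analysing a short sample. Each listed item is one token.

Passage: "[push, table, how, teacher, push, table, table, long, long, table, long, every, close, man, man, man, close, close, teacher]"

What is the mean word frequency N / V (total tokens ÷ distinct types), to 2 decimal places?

2.38

N = 19 tokens, V = 8 types.
Mean frequency = N / V = 19 / 8 = 2.38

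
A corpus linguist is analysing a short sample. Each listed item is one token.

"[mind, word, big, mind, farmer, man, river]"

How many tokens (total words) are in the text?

7

Tokens: mind, word, big, mind, farmer, man, river
N = 7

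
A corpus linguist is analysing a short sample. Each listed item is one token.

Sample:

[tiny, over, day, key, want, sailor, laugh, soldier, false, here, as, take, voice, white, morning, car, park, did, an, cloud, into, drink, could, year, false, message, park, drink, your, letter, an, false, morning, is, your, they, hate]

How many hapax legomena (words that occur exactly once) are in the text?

Frequencies: false:3, morning:2, park:2, an:2, drink:2, your:2, tiny:1, over:1, day:1, key:1, want:1, sailor:1, laugh:1, soldier:1, here:1, as:1, take:1, voice:1, white:1, car:1, … (10 more, each freq 1)
Hapax (freq=1): as, car, cloud, could, day, did, hate, here, into, is, key, laugh, letter, message, over, sailor, soldier, take, they, tiny, voice, want, white, year

24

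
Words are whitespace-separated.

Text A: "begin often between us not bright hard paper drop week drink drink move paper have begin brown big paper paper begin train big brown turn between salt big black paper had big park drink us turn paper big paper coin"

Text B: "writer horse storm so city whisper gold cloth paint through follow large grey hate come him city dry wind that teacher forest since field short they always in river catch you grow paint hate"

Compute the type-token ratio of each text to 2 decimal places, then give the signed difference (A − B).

TTR(A) = 22/40 = 0.55
TTR(B) = 31/34 = 0.91
Difference = 0.55 − 0.91 = -0.36

-0.36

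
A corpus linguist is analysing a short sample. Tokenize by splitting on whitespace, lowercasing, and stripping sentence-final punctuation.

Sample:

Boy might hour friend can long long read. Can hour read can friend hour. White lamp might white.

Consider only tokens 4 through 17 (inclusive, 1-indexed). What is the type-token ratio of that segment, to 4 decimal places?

Segment tokens 4–17: friend, can, long, long, read, can, hour, read, can, friend, hour, white, lamp, might
Segment N = 14, segment V = 8.
TTR = 8 / 14 = 0.5714

0.5714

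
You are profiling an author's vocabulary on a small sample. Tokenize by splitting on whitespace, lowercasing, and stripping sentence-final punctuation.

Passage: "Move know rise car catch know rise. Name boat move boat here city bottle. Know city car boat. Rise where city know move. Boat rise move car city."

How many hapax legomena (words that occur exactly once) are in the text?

5

Frequencies: move:4, know:4, rise:4, boat:4, city:4, car:3, catch:1, name:1, here:1, bottle:1, where:1
Hapax (freq=1): bottle, catch, here, name, where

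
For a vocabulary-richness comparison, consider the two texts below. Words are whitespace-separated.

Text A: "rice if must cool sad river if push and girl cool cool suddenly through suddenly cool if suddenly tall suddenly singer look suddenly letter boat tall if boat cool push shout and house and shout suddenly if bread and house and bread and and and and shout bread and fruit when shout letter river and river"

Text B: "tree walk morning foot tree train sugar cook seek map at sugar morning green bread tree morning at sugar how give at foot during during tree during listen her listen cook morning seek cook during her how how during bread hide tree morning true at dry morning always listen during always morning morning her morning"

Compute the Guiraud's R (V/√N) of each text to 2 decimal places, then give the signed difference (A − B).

-0.02

A: V=21, N=56, R=2.81
B: V=21, N=55, R=2.83
Difference = 2.81 − 2.83 = -0.02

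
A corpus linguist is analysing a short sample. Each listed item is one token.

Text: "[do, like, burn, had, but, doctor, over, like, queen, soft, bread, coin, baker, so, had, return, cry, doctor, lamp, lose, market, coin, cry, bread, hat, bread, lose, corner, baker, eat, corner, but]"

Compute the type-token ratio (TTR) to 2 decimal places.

0.66

N = 32 tokens, V = 21 types.
TTR = V / N = 21 / 32 = 0.66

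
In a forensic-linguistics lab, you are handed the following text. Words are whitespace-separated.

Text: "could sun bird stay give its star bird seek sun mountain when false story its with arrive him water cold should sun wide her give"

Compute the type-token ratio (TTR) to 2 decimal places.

N = 25 tokens, V = 20 types.
TTR = V / N = 20 / 25 = 0.80

0.80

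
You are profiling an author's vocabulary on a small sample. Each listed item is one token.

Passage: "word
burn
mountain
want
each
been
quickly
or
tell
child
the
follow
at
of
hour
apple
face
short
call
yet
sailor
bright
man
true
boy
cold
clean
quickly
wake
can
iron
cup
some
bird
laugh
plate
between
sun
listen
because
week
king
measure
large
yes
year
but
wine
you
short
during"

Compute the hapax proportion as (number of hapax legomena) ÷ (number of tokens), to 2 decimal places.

Frequencies: quickly:2, short:2, word:1, burn:1, mountain:1, want:1, each:1, been:1, or:1, tell:1, child:1, the:1, follow:1, at:1, of:1, hour:1, apple:1, face:1, call:1, yet:1, … (29 more, each freq 1)
Hapax count = 47; token count = 51.
Ratio = 47 / 51 = 0.92

0.92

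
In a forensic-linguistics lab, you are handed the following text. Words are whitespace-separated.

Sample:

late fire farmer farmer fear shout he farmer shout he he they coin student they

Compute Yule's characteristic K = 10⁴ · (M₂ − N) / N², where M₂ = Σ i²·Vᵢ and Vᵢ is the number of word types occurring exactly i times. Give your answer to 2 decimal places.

711.11

Frequencies: farmer:3, he:3, shout:2, they:2, late:1, fire:1, fear:1, coin:1, student:1
N = 15. Frequency spectrum: V_1=5, V_2=2, V_3=2
M₂ = 1²·5 + 2²·2 + 3²·2 = 31
K = 10000 × (31 − 15) / 15² = 711.11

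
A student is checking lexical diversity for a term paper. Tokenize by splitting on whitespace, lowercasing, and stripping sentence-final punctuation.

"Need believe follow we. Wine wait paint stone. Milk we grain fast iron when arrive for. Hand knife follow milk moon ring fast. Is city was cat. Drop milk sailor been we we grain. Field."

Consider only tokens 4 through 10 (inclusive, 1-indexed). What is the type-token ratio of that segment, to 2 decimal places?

0.86

Segment tokens 4–10: we, wine, wait, paint, stone, milk, we
Segment N = 7, segment V = 6.
TTR = 6 / 7 = 0.86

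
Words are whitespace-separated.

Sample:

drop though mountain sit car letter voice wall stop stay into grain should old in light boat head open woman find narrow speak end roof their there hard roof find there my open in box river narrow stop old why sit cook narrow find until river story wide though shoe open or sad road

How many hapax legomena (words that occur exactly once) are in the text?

Frequencies: open:3, find:3, narrow:3, though:2, sit:2, stop:2, old:2, in:2, roof:2, there:2, river:2, drop:1, mountain:1, car:1, letter:1, voice:1, wall:1, stay:1, into:1, grain:1, … (20 more, each freq 1)
Hapax (freq=1): boat, box, car, cook, drop, end, grain, hard, head, into, letter, light, mountain, my, or, road, sad, shoe, should, speak, stay, story, their, until, voice, wall, why, wide, woman

29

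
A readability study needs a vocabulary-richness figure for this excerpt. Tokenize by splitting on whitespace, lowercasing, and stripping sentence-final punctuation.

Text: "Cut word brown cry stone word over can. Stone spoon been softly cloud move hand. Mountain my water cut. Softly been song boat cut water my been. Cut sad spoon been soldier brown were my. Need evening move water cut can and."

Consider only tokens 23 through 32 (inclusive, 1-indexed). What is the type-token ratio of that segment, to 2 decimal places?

0.80

Segment tokens 23–32: boat, cut, water, my, been, cut, sad, spoon, been, soldier
Segment N = 10, segment V = 8.
TTR = 8 / 10 = 0.80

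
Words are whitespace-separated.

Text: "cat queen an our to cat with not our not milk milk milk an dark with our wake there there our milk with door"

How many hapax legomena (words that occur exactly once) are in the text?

5

Frequencies: our:4, milk:4, with:3, cat:2, an:2, not:2, there:2, queen:1, to:1, dark:1, wake:1, door:1
Hapax (freq=1): dark, door, queen, to, wake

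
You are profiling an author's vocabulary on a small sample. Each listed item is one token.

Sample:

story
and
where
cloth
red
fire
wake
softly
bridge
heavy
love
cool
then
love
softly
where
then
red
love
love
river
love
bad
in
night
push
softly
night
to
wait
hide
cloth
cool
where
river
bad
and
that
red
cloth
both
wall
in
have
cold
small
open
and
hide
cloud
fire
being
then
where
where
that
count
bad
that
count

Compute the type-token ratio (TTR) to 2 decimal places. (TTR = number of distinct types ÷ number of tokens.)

N = 60 tokens, V = 31 types.
TTR = V / N = 31 / 60 = 0.52

0.52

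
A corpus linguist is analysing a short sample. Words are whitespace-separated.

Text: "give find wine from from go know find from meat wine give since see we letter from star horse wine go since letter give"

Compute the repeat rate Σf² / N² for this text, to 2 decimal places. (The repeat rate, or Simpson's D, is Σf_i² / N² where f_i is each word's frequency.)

Frequencies: from:4, give:3, wine:3, find:2, go:2, since:2, letter:2, know:1, meat:1, see:1, we:1, star:1, horse:1
Σf² = 56; N² = 576
Repeat rate = 56 / 576 = 0.10

0.10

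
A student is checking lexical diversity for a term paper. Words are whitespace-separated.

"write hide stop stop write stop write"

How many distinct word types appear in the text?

Distinct types: {hide, stop, write}
V = 3

3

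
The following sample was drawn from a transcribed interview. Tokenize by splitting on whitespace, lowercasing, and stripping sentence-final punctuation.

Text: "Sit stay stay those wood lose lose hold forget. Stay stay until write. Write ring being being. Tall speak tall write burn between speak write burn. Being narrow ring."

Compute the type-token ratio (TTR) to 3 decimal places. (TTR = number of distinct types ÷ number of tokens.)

0.552

N = 29 tokens, V = 16 types.
TTR = V / N = 16 / 29 = 0.552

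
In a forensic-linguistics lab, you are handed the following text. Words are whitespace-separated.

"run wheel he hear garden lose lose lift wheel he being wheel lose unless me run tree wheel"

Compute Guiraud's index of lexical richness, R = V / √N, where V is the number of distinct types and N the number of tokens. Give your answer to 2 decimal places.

N = 18, V = 11.
√N = 4.242641
R = 11 / 4.242641 = 2.59

2.59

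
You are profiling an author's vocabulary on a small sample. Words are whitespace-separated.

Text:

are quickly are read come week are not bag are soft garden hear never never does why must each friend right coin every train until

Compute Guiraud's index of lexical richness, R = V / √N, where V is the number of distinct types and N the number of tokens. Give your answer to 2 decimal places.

4.20

N = 25, V = 21.
√N = 5.000000
R = 21 / 5.000000 = 4.20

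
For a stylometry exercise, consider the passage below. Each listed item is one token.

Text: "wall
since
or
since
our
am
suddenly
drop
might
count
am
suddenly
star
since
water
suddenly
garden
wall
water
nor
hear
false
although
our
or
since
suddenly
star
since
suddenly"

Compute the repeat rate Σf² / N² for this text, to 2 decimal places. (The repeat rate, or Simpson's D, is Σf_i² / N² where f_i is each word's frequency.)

0.09

Frequencies: since:5, suddenly:5, wall:2, or:2, our:2, am:2, star:2, water:2, drop:1, might:1, count:1, garden:1, nor:1, hear:1, false:1, although:1
Σf² = 82; N² = 900
Repeat rate = 82 / 900 = 0.09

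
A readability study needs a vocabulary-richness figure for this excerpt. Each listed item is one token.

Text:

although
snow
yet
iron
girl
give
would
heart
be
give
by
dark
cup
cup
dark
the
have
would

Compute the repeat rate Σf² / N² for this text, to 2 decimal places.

0.08

Frequencies: give:2, would:2, dark:2, cup:2, although:1, snow:1, yet:1, iron:1, girl:1, heart:1, be:1, by:1, the:1, have:1
Σf² = 26; N² = 324
Repeat rate = 26 / 324 = 0.08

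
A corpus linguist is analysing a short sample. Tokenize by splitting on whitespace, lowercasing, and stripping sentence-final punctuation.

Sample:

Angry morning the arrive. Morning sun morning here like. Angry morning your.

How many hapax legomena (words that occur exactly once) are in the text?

6

Frequencies: morning:4, angry:2, the:1, arrive:1, sun:1, here:1, like:1, your:1
Hapax (freq=1): arrive, here, like, sun, the, your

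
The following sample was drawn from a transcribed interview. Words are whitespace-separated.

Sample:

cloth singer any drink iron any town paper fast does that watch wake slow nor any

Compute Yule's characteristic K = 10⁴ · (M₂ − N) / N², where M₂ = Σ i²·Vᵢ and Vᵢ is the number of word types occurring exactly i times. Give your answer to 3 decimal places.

234.375

Frequencies: any:3, cloth:1, singer:1, drink:1, iron:1, town:1, paper:1, fast:1, does:1, that:1, watch:1, wake:1, slow:1, nor:1
N = 16. Frequency spectrum: V_1=13, V_3=1
M₂ = 1²·13 + 3²·1 = 22
K = 10000 × (22 − 16) / 16² = 234.375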